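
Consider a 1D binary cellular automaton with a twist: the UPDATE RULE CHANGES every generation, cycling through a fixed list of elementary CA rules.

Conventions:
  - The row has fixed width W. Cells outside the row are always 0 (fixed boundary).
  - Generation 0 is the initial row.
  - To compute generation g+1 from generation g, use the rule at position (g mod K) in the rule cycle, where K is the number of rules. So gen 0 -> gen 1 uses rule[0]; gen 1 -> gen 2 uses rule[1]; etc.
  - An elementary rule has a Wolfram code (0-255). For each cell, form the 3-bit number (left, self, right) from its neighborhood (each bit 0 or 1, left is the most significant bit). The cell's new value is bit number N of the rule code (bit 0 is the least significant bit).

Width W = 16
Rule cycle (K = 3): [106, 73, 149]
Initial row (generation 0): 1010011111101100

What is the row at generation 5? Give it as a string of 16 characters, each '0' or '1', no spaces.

Answer: 0000111101001000

Derivation:
Gen 0: 1010011111101100
Gen 1 (rule 106): 0100110000111100
Gen 2 (rule 73): 0000110110100101
Gen 3 (rule 149): 1110000000110101
Gen 4 (rule 106): 1010000001111010
Gen 5 (rule 73): 0000111101001000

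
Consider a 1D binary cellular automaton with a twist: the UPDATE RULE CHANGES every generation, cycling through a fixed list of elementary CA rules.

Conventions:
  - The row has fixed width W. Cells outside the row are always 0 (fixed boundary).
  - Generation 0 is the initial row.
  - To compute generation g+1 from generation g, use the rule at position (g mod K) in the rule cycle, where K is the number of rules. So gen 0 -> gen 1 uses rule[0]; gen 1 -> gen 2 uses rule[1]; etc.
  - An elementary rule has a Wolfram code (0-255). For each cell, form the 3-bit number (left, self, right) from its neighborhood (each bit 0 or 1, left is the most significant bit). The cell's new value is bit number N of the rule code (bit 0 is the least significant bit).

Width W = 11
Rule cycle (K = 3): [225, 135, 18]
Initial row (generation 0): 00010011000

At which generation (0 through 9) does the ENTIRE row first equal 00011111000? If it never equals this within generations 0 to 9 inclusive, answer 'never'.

Gen 0: 00010011000
Gen 1 (rule 225): 11000001011
Gen 2 (rule 135): 00011111000
Gen 3 (rule 18): 00100000100
Gen 4 (rule 225): 10001110001
Gen 5 (rule 135): 10110100111
Gen 6 (rule 18): 00000011000
Gen 7 (rule 225): 11111001011
Gen 8 (rule 135): 01110011000
Gen 9 (rule 18): 10001100100

Answer: 2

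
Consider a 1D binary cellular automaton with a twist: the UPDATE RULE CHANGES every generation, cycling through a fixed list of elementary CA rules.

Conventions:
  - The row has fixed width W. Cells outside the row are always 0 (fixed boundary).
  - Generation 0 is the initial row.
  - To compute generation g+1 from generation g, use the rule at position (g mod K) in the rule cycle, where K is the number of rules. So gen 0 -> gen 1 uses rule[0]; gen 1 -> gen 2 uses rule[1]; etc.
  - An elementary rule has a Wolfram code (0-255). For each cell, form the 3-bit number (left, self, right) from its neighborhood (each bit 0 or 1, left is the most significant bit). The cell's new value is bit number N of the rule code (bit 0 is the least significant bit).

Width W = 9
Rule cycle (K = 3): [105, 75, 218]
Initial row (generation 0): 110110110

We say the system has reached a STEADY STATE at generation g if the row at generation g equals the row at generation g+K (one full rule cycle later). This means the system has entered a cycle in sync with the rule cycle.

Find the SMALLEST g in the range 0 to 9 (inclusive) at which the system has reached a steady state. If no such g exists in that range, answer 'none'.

Answer: 9

Derivation:
Gen 0: 110110110
Gen 1 (rule 105): 111111110
Gen 2 (rule 75): 100000010
Gen 3 (rule 218): 010000101
Gen 4 (rule 105): 000110010
Gen 5 (rule 75): 111110100
Gen 6 (rule 218): 111110010
Gen 7 (rule 105): 100010000
Gen 8 (rule 75): 001100111
Gen 9 (rule 218): 011111111
Gen 10 (rule 105): 010000001
Gen 11 (rule 75): 100111110
Gen 12 (rule 218): 011111111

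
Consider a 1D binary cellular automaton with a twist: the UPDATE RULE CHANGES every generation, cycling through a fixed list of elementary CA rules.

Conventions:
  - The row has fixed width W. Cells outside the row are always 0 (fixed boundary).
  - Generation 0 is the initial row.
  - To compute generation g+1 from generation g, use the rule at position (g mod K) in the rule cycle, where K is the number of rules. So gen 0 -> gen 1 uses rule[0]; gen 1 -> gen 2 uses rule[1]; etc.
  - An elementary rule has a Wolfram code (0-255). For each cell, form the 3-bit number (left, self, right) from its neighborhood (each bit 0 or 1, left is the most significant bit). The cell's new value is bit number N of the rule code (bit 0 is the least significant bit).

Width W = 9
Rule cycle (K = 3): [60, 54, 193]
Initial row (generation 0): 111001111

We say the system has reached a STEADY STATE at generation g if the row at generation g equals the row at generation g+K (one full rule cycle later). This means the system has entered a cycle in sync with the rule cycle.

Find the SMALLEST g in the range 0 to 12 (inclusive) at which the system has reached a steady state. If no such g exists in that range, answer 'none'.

Gen 0: 111001111
Gen 1 (rule 60): 100101000
Gen 2 (rule 54): 111111100
Gen 3 (rule 193): 011111101
Gen 4 (rule 60): 010000011
Gen 5 (rule 54): 111000100
Gen 6 (rule 193): 011010001
Gen 7 (rule 60): 010111001
Gen 8 (rule 54): 111000111
Gen 9 (rule 193): 011010011
Gen 10 (rule 60): 010111010
Gen 11 (rule 54): 111000111
Gen 12 (rule 193): 011010011
Gen 13 (rule 60): 010111010
Gen 14 (rule 54): 111000111
Gen 15 (rule 193): 011010011

Answer: 8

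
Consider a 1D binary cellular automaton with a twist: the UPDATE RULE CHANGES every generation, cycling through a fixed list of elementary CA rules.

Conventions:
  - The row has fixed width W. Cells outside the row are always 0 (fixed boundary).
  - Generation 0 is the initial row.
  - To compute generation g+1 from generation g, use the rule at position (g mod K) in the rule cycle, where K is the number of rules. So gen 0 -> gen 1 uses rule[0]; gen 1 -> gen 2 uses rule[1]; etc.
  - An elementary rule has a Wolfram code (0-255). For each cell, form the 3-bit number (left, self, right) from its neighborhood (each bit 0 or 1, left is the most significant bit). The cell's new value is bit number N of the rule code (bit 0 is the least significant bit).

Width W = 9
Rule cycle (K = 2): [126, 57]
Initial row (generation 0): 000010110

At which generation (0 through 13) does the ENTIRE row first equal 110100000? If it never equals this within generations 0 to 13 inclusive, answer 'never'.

Answer: 2

Derivation:
Gen 0: 000010110
Gen 1 (rule 126): 000111111
Gen 2 (rule 57): 110100000
Gen 3 (rule 126): 111110000
Gen 4 (rule 57): 100001111
Gen 5 (rule 126): 110011001
Gen 6 (rule 57): 101010100
Gen 7 (rule 126): 111111110
Gen 8 (rule 57): 100000001
Gen 9 (rule 126): 110000011
Gen 10 (rule 57): 101111010
Gen 11 (rule 126): 111001111
Gen 12 (rule 57): 100101000
Gen 13 (rule 126): 111111100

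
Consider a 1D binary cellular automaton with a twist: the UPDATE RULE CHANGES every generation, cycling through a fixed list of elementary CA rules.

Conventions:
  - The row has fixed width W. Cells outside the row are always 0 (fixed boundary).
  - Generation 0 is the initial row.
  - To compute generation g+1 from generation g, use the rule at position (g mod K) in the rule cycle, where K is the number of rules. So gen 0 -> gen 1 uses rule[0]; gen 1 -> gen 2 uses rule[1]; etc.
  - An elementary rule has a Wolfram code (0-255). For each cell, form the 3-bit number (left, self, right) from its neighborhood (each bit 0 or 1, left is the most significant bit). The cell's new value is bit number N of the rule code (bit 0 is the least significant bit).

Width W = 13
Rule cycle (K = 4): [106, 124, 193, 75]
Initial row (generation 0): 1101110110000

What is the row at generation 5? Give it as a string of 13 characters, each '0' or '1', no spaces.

Gen 0: 1101110110000
Gen 1 (rule 106): 1111011110000
Gen 2 (rule 124): 1001110011000
Gen 3 (rule 193): 0000110001011
Gen 4 (rule 75): 1111110110011
Gen 5 (rule 106): 1000011110111

Answer: 1000011110111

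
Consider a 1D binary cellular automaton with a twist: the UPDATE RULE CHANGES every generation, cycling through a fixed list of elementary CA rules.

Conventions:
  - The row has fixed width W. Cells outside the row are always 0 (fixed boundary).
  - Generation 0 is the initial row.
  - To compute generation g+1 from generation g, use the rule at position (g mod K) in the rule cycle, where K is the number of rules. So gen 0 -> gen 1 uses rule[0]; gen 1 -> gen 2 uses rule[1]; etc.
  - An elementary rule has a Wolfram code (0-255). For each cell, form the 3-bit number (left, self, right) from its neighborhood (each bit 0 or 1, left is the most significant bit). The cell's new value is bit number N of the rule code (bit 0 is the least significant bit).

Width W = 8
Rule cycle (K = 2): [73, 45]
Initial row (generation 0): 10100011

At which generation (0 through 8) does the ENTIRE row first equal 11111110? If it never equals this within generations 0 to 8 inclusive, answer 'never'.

Answer: 4

Derivation:
Gen 0: 10100011
Gen 1 (rule 73): 00001011
Gen 2 (rule 45): 11101110
Gen 3 (rule 73): 10101010
Gen 4 (rule 45): 11111110
Gen 5 (rule 73): 10000010
Gen 6 (rule 45): 10111010
Gen 7 (rule 73): 00101000
Gen 8 (rule 45): 10111011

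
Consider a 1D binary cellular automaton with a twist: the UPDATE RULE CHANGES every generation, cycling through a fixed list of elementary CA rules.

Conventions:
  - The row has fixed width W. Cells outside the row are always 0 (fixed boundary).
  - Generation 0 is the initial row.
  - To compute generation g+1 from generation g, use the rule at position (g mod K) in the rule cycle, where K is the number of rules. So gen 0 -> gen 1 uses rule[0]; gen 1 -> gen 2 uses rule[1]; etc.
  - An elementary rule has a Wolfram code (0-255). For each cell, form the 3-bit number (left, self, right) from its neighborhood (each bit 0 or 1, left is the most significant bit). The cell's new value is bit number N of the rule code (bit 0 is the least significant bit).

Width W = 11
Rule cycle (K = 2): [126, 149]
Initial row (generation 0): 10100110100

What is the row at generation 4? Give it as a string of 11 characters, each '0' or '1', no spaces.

Answer: 00111110010

Derivation:
Gen 0: 10100110100
Gen 1 (rule 126): 11111111110
Gen 2 (rule 149): 01111111101
Gen 3 (rule 126): 11000000111
Gen 4 (rule 149): 00111110010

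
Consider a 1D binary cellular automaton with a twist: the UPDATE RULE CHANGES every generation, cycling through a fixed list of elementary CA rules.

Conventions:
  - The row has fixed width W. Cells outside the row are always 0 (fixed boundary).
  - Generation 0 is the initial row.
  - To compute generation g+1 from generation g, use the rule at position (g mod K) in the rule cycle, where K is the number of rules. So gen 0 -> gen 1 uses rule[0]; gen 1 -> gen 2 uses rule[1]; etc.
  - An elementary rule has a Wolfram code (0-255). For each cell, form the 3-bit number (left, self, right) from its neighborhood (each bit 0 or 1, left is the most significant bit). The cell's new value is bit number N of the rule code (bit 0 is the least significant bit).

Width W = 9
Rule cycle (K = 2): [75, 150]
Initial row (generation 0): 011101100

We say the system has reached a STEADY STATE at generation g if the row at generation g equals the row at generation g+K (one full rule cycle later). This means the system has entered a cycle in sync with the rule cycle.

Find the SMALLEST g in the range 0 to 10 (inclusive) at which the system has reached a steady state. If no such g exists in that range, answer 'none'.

Answer: none

Derivation:
Gen 0: 011101100
Gen 1 (rule 75): 110101101
Gen 2 (rule 150): 000100001
Gen 3 (rule 75): 111001110
Gen 4 (rule 150): 010110101
Gen 5 (rule 75): 100110000
Gen 6 (rule 150): 111001000
Gen 7 (rule 75): 101010011
Gen 8 (rule 150): 101011100
Gen 9 (rule 75): 000010101
Gen 10 (rule 150): 000110101
Gen 11 (rule 75): 111110000
Gen 12 (rule 150): 011101000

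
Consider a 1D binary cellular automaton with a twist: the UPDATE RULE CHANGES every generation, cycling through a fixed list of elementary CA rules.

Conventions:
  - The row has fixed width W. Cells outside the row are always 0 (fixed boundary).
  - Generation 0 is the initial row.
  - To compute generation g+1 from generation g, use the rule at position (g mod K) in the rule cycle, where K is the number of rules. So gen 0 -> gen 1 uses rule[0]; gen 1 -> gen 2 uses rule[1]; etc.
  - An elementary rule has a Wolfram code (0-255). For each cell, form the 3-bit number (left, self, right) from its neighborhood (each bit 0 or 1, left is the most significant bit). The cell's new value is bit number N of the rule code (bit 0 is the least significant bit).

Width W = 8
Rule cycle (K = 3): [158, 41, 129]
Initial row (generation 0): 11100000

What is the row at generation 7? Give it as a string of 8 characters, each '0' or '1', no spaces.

Answer: 11010011

Derivation:
Gen 0: 11100000
Gen 1 (rule 158): 11010000
Gen 2 (rule 41): 10100111
Gen 3 (rule 129): 00000010
Gen 4 (rule 158): 00000111
Gen 5 (rule 41): 11110100
Gen 6 (rule 129): 01100001
Gen 7 (rule 158): 11010011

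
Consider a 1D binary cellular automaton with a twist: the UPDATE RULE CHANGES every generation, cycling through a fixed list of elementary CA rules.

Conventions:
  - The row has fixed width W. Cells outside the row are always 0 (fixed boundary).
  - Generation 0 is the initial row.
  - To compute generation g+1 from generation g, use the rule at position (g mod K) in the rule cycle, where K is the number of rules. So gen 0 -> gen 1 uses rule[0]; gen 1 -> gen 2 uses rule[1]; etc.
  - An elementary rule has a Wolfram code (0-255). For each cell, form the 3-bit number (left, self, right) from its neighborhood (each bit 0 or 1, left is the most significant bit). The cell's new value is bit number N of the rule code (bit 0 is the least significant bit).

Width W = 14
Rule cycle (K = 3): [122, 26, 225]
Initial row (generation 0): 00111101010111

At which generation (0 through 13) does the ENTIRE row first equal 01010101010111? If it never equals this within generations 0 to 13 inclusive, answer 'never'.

Answer: never

Derivation:
Gen 0: 00111101010111
Gen 1 (rule 122): 01100110101101
Gen 2 (rule 26): 11011100001000
Gen 3 (rule 225): 01101101100011
Gen 4 (rule 122): 11111111110111
Gen 5 (rule 26): 10000000000100
Gen 6 (rule 225): 00111111110001
Gen 7 (rule 122): 01100000011010
Gen 8 (rule 26): 11010000110001
Gen 9 (rule 225): 01100110010100
Gen 10 (rule 122): 11111111101010
Gen 11 (rule 26): 10000000000001
Gen 12 (rule 225): 00111111111100
Gen 13 (rule 122): 01100000000110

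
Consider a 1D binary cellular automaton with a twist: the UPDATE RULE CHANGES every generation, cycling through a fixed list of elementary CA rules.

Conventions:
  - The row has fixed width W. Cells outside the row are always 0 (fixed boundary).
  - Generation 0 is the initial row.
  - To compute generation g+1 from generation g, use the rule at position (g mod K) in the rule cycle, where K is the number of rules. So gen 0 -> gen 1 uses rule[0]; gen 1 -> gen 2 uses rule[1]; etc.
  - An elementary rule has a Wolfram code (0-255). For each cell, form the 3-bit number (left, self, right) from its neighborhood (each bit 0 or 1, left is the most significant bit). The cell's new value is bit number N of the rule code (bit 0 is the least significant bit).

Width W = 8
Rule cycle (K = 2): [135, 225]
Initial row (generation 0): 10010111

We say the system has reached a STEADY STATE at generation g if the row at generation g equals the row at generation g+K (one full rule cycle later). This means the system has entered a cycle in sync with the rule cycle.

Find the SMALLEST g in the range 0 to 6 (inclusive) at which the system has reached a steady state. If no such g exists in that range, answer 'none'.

Gen 0: 10010111
Gen 1 (rule 135): 10110010
Gen 2 (rule 225): 01010000
Gen 3 (rule 135): 11010111
Gen 4 (rule 225): 01101011
Gen 5 (rule 135): 10001000
Gen 6 (rule 225): 00100011
Gen 7 (rule 135): 11101100
Gen 8 (rule 225): 01110101

Answer: none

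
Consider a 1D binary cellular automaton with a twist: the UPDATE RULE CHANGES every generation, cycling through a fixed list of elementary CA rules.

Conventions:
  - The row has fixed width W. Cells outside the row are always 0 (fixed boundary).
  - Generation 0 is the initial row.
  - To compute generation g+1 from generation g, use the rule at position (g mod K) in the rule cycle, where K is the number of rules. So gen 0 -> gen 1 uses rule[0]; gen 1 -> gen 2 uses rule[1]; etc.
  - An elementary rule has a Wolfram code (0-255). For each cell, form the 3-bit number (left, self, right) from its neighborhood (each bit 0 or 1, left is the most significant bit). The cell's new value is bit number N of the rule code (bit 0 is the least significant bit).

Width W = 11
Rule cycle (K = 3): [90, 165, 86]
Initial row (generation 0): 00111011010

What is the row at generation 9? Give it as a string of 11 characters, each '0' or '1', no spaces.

Answer: 01010011111

Derivation:
Gen 0: 00111011010
Gen 1 (rule 90): 01101011001
Gen 2 (rule 165): 00011100001
Gen 3 (rule 86): 00100110011
Gen 4 (rule 90): 01011111111
Gen 5 (rule 165): 01101111110
Gen 6 (rule 86): 10100000011
Gen 7 (rule 90): 00010000111
Gen 8 (rule 165): 11010110010
Gen 9 (rule 86): 01010011111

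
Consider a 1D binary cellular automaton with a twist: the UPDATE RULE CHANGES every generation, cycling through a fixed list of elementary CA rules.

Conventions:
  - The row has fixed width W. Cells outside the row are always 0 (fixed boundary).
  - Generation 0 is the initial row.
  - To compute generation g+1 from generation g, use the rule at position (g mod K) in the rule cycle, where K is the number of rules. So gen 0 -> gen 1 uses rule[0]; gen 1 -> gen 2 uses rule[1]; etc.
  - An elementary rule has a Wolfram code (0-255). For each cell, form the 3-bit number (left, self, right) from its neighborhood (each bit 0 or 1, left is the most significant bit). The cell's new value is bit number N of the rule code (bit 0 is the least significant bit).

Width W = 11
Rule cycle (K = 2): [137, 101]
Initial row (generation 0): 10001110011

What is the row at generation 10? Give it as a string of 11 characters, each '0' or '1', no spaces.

Gen 0: 10001110011
Gen 1 (rule 137): 00101100010
Gen 2 (rule 101): 10110101010
Gen 3 (rule 137): 00100000000
Gen 4 (rule 101): 10101111111
Gen 5 (rule 137): 00001111110
Gen 6 (rule 101): 11100000010
Gen 7 (rule 137): 11001111000
Gen 8 (rule 101): 01000001011
Gen 9 (rule 137): 00011100010
Gen 10 (rule 101): 11000101010

Answer: 11000101010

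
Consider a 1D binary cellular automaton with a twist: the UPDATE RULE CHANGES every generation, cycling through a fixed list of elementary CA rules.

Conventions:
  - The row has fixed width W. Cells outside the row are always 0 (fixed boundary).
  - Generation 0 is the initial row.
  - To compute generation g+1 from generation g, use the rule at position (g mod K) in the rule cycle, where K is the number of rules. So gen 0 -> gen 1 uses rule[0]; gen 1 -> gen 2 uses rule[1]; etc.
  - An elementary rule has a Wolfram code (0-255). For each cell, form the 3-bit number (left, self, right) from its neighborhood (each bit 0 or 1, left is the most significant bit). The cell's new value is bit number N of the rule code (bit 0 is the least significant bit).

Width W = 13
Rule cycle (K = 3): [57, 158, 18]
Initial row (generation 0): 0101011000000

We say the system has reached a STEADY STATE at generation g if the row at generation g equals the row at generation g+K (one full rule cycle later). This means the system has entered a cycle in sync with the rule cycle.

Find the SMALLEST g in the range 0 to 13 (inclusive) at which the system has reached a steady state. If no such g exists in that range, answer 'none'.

Answer: 12

Derivation:
Gen 0: 0101011000000
Gen 1 (rule 57): 0010110111111
Gen 2 (rule 158): 0110100111110
Gen 3 (rule 18): 1000011000001
Gen 4 (rule 57): 0111010111100
Gen 5 (rule 158): 1110010111010
Gen 6 (rule 18): 0001100000001
Gen 7 (rule 57): 1101011111100
Gen 8 (rule 158): 1001011111010
Gen 9 (rule 18): 0110000000001
Gen 10 (rule 57): 0101111111100
Gen 11 (rule 158): 1101111111010
Gen 12 (rule 18): 0000000000001
Gen 13 (rule 57): 1111111111100
Gen 14 (rule 158): 1111111111010
Gen 15 (rule 18): 0000000000001
Gen 16 (rule 57): 1111111111100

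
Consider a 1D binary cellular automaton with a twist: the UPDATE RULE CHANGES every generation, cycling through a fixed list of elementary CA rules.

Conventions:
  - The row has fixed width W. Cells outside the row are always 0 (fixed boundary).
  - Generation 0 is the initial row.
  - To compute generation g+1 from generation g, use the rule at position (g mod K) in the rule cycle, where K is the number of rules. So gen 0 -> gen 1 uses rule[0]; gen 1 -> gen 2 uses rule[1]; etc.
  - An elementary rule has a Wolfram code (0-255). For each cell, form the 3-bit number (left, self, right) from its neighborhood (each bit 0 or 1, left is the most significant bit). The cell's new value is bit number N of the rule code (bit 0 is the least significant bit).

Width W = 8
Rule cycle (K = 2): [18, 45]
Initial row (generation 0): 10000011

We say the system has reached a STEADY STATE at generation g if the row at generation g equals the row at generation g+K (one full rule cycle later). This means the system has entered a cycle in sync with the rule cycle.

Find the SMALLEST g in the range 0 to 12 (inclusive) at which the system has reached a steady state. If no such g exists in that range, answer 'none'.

Answer: 5

Derivation:
Gen 0: 10000011
Gen 1 (rule 18): 01000100
Gen 2 (rule 45): 01010101
Gen 3 (rule 18): 10000000
Gen 4 (rule 45): 10111111
Gen 5 (rule 18): 00000000
Gen 6 (rule 45): 11111111
Gen 7 (rule 18): 00000000
Gen 8 (rule 45): 11111111
Gen 9 (rule 18): 00000000
Gen 10 (rule 45): 11111111
Gen 11 (rule 18): 00000000
Gen 12 (rule 45): 11111111
Gen 13 (rule 18): 00000000
Gen 14 (rule 45): 11111111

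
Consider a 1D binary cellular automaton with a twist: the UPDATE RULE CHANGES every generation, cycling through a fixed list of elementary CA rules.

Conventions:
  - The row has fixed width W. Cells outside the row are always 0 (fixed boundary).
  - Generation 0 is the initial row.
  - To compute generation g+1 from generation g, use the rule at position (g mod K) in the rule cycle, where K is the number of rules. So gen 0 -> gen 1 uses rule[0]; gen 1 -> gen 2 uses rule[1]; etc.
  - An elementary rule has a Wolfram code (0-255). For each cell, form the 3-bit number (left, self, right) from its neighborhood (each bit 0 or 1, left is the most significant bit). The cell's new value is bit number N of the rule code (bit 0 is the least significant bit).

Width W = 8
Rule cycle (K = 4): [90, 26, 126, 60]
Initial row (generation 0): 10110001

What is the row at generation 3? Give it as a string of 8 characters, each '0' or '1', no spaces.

Gen 0: 10110001
Gen 1 (rule 90): 00111010
Gen 2 (rule 26): 01100001
Gen 3 (rule 126): 11110011

Answer: 11110011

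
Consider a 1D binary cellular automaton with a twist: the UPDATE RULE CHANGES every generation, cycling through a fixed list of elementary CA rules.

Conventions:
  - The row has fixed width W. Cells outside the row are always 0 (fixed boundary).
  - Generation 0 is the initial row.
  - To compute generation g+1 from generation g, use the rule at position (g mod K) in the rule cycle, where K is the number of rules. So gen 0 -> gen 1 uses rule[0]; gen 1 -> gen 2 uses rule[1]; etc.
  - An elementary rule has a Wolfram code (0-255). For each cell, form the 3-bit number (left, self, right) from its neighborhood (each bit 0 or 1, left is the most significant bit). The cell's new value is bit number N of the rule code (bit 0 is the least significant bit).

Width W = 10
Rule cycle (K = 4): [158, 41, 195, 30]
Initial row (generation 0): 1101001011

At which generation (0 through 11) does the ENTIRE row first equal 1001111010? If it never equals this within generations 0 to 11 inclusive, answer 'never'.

Gen 0: 1101001011
Gen 1 (rule 158): 1001111010
Gen 2 (rule 41): 0001000100
Gen 3 (rule 195): 1110011001
Gen 4 (rule 30): 1001110111
Gen 5 (rule 158): 1111100110
Gen 6 (rule 41): 1000000100
Gen 7 (rule 195): 0011111001
Gen 8 (rule 30): 0110000111
Gen 9 (rule 158): 1101001110
Gen 10 (rule 41): 1010001000
Gen 11 (rule 195): 0000110011

Answer: 1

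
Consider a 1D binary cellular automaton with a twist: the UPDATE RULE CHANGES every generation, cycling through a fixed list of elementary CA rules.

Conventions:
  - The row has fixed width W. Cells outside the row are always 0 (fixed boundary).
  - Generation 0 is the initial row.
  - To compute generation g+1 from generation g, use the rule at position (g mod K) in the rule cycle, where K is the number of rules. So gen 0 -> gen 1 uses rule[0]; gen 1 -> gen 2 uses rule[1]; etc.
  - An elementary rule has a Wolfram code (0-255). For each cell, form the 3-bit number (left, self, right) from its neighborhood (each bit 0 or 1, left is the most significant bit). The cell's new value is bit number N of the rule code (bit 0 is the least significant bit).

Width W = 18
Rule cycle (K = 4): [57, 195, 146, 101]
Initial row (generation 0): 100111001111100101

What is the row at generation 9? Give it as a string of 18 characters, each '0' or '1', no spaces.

Gen 0: 100111001111100101
Gen 1 (rule 57): 010100101000010010
Gen 2 (rule 195): 100001000011100100
Gen 3 (rule 146): 010010100101011010
Gen 4 (rule 101): 010011100111101110
Gen 5 (rule 57): 001010010100011001
Gen 6 (rule 195): 110000100001101010
Gen 7 (rule 146): 001001010010000001
Gen 8 (rule 101): 101001110010111101
Gen 9 (rule 57): 010101001001100010

Answer: 010101001001100010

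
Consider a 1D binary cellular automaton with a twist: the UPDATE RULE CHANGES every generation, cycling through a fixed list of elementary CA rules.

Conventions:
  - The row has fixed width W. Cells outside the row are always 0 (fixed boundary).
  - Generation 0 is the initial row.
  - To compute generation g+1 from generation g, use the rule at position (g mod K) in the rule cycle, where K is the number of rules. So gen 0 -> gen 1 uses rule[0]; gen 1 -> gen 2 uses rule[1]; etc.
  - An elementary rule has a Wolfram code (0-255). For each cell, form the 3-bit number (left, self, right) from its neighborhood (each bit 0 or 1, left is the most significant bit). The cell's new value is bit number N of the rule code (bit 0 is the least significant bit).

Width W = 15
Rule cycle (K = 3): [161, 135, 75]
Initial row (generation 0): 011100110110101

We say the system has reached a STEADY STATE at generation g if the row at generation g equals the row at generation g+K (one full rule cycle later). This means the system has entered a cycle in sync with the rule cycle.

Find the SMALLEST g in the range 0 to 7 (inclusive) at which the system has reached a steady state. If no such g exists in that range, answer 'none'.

Answer: none

Derivation:
Gen 0: 011100110110101
Gen 1 (rule 161): 001000001001010
Gen 2 (rule 135): 111011111011010
Gen 3 (rule 75): 101010001011000
Gen 4 (rule 161): 010100100100011
Gen 5 (rule 135): 110101101101100
Gen 6 (rule 75): 110001101101101
Gen 7 (rule 161): 000100010010010
Gen 8 (rule 135): 111101110110110
Gen 9 (rule 75): 100101010110110
Gen 10 (rule 161): 000010101001000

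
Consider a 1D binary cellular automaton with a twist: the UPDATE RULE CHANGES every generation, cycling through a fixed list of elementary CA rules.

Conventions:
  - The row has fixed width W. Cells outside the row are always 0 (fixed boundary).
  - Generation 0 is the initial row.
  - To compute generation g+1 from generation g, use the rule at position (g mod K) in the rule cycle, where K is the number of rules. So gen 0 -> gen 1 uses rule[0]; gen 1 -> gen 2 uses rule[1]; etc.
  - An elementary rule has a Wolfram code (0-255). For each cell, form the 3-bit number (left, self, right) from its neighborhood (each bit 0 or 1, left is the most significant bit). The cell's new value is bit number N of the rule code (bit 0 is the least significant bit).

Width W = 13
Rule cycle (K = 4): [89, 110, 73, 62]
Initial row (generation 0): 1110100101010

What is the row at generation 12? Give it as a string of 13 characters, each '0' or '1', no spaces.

Answer: 1111100001111

Derivation:
Gen 0: 1110100101010
Gen 1 (rule 89): 1010010000001
Gen 2 (rule 110): 1110110000011
Gen 3 (rule 73): 1010110111011
Gen 4 (rule 62): 1111101100110
Gen 5 (rule 89): 1000101110111
Gen 6 (rule 110): 1001111011101
Gen 7 (rule 73): 0001001010100
Gen 8 (rule 62): 0011111111110
Gen 9 (rule 89): 1010000000011
Gen 10 (rule 110): 1110000000111
Gen 11 (rule 73): 1010111110101
Gen 12 (rule 62): 1111100001111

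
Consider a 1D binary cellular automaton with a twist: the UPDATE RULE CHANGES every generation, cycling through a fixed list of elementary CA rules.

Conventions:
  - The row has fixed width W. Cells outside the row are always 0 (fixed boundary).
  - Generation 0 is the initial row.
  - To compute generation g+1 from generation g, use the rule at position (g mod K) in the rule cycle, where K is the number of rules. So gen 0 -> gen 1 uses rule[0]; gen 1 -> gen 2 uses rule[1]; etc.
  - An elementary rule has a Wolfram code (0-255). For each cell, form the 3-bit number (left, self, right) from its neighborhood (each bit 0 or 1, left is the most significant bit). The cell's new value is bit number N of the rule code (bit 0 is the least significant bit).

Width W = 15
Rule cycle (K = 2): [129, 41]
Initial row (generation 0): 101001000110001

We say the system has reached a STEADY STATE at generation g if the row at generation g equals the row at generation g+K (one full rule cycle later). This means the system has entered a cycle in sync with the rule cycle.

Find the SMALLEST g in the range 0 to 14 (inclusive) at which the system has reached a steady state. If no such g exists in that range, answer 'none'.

Answer: none

Derivation:
Gen 0: 101001000110001
Gen 1 (rule 129): 000000010000100
Gen 2 (rule 41): 111111000110001
Gen 3 (rule 129): 011110010000100
Gen 4 (rule 41): 010000000110001
Gen 5 (rule 129): 000111110000100
Gen 6 (rule 41): 110100000110001
Gen 7 (rule 129): 000001110000100
Gen 8 (rule 41): 111101000110001
Gen 9 (rule 129): 011000010000100
Gen 10 (rule 41): 010011000110001
Gen 11 (rule 129): 000000010000100
Gen 12 (rule 41): 111111000110001
Gen 13 (rule 129): 011110010000100
Gen 14 (rule 41): 010000000110001
Gen 15 (rule 129): 000111110000100
Gen 16 (rule 41): 110100000110001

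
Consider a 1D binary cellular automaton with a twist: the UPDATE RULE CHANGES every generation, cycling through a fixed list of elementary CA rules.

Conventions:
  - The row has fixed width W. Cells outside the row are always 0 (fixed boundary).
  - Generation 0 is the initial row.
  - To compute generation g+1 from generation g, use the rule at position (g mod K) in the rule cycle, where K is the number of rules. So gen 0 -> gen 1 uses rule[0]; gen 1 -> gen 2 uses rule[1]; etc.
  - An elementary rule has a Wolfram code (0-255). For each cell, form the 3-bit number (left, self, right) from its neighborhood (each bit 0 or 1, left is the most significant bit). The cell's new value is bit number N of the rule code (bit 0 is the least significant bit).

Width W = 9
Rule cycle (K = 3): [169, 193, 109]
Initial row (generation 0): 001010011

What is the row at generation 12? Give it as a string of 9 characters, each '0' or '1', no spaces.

Answer: 010111111

Derivation:
Gen 0: 001010011
Gen 1 (rule 169): 100100010
Gen 2 (rule 193): 000001000
Gen 3 (rule 109): 111101011
Gen 4 (rule 169): 111010110
Gen 5 (rule 193): 011000010
Gen 6 (rule 109): 011011010
Gen 7 (rule 169): 010110100
Gen 8 (rule 193): 000010001
Gen 9 (rule 109): 111010101
Gen 10 (rule 169): 110101010
Gen 11 (rule 193): 010000000
Gen 12 (rule 109): 010111111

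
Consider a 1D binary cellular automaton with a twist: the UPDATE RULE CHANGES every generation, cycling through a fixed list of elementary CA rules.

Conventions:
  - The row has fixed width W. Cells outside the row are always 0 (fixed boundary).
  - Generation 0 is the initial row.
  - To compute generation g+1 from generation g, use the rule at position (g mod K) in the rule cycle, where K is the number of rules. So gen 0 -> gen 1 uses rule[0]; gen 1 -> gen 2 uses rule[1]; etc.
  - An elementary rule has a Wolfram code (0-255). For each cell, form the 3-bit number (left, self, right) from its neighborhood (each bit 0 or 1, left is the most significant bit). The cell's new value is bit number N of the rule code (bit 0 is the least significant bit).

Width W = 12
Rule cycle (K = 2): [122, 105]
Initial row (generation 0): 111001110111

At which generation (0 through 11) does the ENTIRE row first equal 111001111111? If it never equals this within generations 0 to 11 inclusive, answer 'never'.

Gen 0: 111001110111
Gen 1 (rule 122): 101111011101
Gen 2 (rule 105): 011001110110
Gen 3 (rule 122): 111111011111
Gen 4 (rule 105): 100001110001
Gen 5 (rule 122): 010011011010
Gen 6 (rule 105): 000011111100
Gen 7 (rule 122): 000110000110
Gen 8 (rule 105): 110110110110
Gen 9 (rule 122): 111111111111
Gen 10 (rule 105): 100000000001
Gen 11 (rule 122): 010000000010

Answer: never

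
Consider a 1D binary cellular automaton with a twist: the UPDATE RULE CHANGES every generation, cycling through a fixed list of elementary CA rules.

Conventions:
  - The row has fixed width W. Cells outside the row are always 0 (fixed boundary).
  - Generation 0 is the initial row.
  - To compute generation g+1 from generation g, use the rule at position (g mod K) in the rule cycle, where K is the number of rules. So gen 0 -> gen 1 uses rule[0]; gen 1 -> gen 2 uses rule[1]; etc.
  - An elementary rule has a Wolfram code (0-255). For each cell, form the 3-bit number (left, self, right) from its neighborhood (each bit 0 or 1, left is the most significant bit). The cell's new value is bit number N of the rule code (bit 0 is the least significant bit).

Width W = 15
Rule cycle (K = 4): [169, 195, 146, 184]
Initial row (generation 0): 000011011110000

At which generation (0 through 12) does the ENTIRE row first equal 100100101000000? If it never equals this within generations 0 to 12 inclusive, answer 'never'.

Answer: 3

Derivation:
Gen 0: 000011011110000
Gen 1 (rule 169): 111010111100111
Gen 2 (rule 195): 011000011101011
Gen 3 (rule 146): 100100101000000
Gen 4 (rule 184): 010010010100000
Gen 5 (rule 169): 000000001001111
Gen 6 (rule 195): 111111110010111
Gen 7 (rule 146): 011111101100010
Gen 8 (rule 184): 011111011010001
Gen 9 (rule 169): 011110110100100
Gen 10 (rule 195): 101110010001001
Gen 11 (rule 146): 000101101010110
Gen 12 (rule 184): 000011010101101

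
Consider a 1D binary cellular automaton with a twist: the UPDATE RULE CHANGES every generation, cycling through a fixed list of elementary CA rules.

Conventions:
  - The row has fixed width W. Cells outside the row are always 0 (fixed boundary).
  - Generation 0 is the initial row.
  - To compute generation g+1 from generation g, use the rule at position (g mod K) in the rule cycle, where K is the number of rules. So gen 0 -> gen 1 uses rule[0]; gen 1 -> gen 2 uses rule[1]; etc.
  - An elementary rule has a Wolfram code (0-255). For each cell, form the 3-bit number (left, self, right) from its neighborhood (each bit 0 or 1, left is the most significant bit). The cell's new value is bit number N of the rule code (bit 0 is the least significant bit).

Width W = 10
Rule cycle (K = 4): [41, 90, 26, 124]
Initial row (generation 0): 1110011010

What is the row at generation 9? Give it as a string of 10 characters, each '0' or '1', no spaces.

Answer: 1000011111

Derivation:
Gen 0: 1110011010
Gen 1 (rule 41): 1000010100
Gen 2 (rule 90): 0100100010
Gen 3 (rule 26): 1011010101
Gen 4 (rule 124): 1111111111
Gen 5 (rule 41): 1000000000
Gen 6 (rule 90): 0100000000
Gen 7 (rule 26): 1010000000
Gen 8 (rule 124): 1111000000
Gen 9 (rule 41): 1000011111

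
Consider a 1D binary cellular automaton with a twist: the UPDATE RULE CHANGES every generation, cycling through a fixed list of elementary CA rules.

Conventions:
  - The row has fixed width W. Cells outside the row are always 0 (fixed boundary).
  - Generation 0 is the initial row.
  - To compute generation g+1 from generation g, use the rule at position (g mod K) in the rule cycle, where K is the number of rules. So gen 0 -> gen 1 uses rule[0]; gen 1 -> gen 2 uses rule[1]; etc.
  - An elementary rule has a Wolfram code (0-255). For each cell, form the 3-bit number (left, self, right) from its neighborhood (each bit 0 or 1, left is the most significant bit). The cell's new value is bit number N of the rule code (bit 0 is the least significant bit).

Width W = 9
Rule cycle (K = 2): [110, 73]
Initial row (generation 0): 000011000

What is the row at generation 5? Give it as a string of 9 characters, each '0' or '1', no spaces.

Gen 0: 000011000
Gen 1 (rule 110): 000111000
Gen 2 (rule 73): 110101011
Gen 3 (rule 110): 111111111
Gen 4 (rule 73): 100000001
Gen 5 (rule 110): 100000011

Answer: 100000011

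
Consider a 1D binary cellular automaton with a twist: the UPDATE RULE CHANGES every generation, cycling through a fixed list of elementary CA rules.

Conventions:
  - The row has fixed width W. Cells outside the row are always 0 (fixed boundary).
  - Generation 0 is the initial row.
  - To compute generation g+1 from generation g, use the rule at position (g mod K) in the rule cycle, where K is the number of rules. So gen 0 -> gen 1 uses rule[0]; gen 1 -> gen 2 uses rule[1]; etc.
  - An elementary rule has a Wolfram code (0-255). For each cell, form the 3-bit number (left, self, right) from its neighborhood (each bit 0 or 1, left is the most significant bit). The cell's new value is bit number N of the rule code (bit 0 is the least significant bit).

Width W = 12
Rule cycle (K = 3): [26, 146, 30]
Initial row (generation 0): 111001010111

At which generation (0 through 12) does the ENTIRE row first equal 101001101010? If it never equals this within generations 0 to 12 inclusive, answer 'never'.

Gen 0: 111001010111
Gen 1 (rule 26): 100110000100
Gen 2 (rule 146): 011001001010
Gen 3 (rule 30): 110111111011
Gen 4 (rule 26): 100100000010
Gen 5 (rule 146): 011010000101
Gen 6 (rule 30): 110011001101
Gen 7 (rule 26): 101110111000
Gen 8 (rule 146): 000100010100
Gen 9 (rule 30): 001110110110
Gen 10 (rule 26): 011000100101
Gen 11 (rule 146): 100101011000
Gen 12 (rule 30): 111101010100

Answer: never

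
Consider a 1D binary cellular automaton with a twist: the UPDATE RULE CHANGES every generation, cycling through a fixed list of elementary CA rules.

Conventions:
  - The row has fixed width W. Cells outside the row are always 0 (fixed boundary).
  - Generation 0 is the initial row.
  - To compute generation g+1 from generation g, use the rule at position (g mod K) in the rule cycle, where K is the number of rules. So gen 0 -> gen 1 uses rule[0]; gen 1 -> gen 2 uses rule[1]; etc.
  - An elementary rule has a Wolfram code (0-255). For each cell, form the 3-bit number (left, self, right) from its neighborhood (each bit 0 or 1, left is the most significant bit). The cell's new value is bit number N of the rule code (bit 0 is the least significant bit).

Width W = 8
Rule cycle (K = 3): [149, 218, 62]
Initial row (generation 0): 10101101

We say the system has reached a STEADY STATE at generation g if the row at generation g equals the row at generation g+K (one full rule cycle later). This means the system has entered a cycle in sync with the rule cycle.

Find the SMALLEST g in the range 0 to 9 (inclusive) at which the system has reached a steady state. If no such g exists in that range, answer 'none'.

Answer: 5

Derivation:
Gen 0: 10101101
Gen 1 (rule 149): 10100001
Gen 2 (rule 218): 00010010
Gen 3 (rule 62): 00111111
Gen 4 (rule 149): 10011110
Gen 5 (rule 218): 01111111
Gen 6 (rule 62): 11000000
Gen 7 (rule 149): 00111111
Gen 8 (rule 218): 01111111
Gen 9 (rule 62): 11000000
Gen 10 (rule 149): 00111111
Gen 11 (rule 218): 01111111
Gen 12 (rule 62): 11000000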